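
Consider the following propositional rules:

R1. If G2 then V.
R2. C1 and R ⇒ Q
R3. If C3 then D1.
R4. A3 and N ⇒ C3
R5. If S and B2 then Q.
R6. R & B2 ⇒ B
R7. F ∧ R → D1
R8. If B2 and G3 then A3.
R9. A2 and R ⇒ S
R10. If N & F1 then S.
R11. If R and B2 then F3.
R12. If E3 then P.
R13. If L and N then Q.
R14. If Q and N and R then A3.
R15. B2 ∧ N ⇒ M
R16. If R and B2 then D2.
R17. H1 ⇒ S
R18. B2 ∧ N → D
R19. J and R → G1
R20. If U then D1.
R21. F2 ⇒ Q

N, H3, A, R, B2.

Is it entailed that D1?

No

Forward chaining from the given facts derives: B, F3, M, D2, D.
Rules concluding D1: R3 needs C3; R7 needs F; R20 needs U — none of these are established.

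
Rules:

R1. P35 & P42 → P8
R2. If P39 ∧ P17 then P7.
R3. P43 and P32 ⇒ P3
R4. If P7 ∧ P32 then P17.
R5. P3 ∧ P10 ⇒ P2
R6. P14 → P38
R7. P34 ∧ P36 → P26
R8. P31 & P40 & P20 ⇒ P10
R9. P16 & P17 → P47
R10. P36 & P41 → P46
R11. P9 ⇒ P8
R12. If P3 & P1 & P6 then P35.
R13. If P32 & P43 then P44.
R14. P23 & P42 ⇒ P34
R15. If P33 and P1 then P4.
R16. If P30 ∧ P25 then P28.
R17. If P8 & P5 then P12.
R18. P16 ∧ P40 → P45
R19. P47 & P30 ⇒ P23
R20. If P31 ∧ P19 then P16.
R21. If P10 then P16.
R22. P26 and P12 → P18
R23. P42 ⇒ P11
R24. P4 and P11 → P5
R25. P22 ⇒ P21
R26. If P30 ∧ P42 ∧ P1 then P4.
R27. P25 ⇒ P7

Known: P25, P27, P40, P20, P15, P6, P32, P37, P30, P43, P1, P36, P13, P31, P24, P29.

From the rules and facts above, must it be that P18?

Forward chaining from the given facts derives: P3, P10, P35, P44, P28, P16, P7, P17, P2, P47, P45, P23.
The only rule concluding P18 is R22, which needs P26; that is never established.

No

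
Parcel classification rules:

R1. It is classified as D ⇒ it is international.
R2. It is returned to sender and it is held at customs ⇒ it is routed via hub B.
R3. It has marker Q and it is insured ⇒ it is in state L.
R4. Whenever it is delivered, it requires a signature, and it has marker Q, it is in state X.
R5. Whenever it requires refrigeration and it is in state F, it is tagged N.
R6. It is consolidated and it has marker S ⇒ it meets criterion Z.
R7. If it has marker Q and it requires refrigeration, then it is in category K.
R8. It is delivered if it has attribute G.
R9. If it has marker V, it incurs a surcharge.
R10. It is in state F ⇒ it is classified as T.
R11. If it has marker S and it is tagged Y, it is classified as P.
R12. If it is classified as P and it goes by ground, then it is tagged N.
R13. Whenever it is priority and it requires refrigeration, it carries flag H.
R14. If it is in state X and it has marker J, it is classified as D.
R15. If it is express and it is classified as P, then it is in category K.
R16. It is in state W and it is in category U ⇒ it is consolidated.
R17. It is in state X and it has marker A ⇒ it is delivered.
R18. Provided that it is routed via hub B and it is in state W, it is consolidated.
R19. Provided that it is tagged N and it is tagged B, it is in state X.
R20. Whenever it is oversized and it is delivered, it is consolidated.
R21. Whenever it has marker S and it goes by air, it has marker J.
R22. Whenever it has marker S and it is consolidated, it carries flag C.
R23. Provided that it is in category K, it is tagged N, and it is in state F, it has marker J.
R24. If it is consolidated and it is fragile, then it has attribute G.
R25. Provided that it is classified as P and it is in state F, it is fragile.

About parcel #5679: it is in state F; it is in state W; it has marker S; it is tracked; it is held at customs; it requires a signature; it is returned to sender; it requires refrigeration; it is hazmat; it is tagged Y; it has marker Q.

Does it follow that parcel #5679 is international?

Yes

By R2 (it is returned to sender, it is held at customs): it is routed via hub B.
By R5 (it requires refrigeration, it is in state F): it is tagged N.
By R7 (it has marker Q, it requires refrigeration): it is in category K.
By R11 (it has marker S, it is tagged Y): it is classified as P.
By R18 (it is routed via hub B, it is in state W): it is consolidated.
By R23 (it is in category K, it is tagged N, it is in state F): it has marker J.
By R25 (it is classified as P, it is in state F): it is fragile.
By R24 (it is consolidated, it is fragile): it has attribute G.
By R8 (it has attribute G): it is delivered.
By R4 (it is delivered, it requires a signature, it has marker Q): it is in state X.
By R14 (it is in state X, it has marker J): it is classified as D.
By R1 (it is classified as D): it is international.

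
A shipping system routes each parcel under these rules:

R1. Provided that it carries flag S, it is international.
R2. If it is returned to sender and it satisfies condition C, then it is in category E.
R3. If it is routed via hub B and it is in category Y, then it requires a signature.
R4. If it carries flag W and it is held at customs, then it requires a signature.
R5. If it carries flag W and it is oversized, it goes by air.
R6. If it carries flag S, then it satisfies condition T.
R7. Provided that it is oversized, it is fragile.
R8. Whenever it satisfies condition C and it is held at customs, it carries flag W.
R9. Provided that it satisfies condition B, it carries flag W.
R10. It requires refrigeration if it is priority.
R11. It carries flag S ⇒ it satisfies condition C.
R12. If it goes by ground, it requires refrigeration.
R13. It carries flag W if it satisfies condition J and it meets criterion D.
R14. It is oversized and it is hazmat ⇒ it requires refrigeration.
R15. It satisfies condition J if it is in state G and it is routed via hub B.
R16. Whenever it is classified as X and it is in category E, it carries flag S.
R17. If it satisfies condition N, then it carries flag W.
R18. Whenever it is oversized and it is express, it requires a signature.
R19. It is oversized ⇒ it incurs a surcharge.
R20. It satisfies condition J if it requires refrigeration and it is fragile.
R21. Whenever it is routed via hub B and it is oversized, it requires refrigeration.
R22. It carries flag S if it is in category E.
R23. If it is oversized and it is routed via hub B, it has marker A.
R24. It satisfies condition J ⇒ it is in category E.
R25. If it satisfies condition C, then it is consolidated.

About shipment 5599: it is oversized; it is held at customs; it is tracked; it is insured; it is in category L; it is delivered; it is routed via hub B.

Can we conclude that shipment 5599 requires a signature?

Yes

By R7 (it is oversized): it is fragile.
By R21 (it is routed via hub B, it is oversized): it requires refrigeration.
By R20 (it requires refrigeration, it is fragile): it satisfies condition J.
By R24 (it satisfies condition J): it is in category E.
By R22 (it is in category E): it carries flag S.
By R11 (it carries flag S): it satisfies condition C.
By R8 (it satisfies condition C, it is held at customs): it carries flag W.
By R4 (it carries flag W, it is held at customs): it requires a signature.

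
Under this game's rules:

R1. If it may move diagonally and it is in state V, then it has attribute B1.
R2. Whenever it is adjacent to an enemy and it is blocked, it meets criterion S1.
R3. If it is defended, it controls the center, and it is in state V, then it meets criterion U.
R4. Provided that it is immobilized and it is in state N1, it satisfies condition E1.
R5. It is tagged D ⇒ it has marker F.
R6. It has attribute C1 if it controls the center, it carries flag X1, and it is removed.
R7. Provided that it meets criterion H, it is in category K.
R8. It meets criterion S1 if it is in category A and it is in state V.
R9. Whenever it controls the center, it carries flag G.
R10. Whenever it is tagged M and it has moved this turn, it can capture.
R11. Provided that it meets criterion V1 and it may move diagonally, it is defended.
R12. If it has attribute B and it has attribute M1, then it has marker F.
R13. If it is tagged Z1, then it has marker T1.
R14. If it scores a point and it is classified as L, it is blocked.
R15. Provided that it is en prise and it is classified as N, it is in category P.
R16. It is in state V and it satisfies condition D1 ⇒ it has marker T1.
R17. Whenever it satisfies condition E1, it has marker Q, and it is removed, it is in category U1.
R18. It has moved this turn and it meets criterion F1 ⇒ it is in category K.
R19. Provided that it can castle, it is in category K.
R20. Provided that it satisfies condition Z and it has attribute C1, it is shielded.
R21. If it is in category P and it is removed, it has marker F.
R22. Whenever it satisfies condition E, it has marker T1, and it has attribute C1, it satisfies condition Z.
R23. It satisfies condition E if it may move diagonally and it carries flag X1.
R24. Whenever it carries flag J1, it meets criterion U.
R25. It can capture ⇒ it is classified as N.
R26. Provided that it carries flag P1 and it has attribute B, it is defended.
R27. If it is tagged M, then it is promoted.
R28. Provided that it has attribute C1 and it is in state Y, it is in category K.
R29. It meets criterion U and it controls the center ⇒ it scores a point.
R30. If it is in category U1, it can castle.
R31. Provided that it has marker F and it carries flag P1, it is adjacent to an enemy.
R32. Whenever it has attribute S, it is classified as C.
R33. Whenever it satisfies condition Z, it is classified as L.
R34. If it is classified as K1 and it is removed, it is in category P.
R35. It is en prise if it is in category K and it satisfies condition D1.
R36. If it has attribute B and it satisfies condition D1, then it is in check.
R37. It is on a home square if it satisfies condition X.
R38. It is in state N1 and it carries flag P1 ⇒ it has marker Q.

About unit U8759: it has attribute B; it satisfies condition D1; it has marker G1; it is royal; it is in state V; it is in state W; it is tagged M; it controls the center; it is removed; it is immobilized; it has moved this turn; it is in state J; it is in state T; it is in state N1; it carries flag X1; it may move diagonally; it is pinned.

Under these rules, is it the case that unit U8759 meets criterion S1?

Forward chaining from the given facts derives: has attribute B1, satisfies condition E1, has attribute C1, carries flag G, can capture, has marker T1, satisfies condition E, is classified as N, is promoted, is in check, satisfies condition Z, is classified as L, is shielded.
Rules concluding "it meets criterion S1": R2 needs "it is adjacent to an enemy"; R8 needs "it is in category A" — none of these are established.

No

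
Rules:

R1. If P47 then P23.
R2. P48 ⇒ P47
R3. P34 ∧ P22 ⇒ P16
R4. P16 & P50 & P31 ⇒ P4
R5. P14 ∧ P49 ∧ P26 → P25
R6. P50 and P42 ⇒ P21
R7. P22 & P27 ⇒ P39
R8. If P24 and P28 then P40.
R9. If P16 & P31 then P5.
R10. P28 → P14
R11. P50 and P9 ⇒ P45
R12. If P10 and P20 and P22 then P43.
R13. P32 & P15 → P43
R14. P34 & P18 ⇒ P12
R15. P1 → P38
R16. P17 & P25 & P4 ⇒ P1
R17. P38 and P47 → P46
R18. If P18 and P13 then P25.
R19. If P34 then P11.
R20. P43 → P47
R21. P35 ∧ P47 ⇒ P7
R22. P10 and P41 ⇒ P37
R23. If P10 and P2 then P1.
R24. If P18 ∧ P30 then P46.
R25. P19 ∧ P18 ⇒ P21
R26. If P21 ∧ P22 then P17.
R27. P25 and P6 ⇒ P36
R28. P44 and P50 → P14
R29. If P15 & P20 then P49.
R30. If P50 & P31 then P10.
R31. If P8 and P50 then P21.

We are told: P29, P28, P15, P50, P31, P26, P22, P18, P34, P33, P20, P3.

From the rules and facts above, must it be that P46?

Forward chaining from the given facts derives: P16, P4, P5, P14, P12, P11, P49, P10, P25, P43, P47, P23.
Rules concluding P46: R17 needs P38; R24 needs P30 — none of these are established.

No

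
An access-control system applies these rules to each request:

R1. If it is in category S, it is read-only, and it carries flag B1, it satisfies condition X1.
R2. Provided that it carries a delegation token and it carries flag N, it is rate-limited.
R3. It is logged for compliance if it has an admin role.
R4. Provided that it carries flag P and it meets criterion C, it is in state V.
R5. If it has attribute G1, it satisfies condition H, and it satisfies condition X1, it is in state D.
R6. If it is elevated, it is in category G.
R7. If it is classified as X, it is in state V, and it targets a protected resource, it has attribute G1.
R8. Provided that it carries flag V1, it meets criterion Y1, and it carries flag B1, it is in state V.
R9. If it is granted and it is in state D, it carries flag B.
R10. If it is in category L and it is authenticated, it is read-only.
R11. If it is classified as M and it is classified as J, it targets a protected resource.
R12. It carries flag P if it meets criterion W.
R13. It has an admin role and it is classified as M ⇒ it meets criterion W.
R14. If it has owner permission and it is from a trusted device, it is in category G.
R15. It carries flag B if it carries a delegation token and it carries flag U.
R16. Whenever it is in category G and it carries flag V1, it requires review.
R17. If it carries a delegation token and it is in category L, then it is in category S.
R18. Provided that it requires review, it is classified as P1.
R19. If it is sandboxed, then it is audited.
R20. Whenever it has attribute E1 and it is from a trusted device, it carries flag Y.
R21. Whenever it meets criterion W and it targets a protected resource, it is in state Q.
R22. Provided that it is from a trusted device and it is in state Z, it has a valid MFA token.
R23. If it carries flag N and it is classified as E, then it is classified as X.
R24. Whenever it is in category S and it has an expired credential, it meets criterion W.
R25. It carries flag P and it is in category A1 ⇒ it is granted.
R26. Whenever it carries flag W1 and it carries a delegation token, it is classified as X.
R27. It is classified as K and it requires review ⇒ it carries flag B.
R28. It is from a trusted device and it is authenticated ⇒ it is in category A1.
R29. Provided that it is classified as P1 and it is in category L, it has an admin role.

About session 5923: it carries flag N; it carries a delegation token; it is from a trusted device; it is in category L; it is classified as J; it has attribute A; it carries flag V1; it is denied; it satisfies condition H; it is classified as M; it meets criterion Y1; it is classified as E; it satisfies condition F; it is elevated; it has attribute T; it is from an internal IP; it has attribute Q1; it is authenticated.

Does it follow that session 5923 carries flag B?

Forward chaining from the given facts derives: is rate-limited, is in category G, is read-only, targets a protected resource, requires review, is in category S, is classified as P1, is classified as X, is in category A1, has an admin role, is logged for compliance, meets criterion W, is in state Q, carries flag P, is granted.
Rules concluding "it carries flag B": R9 needs "it is in state D"; R15 needs "it carries flag U"; R27 needs "it is classified as K" — none of these are established.

No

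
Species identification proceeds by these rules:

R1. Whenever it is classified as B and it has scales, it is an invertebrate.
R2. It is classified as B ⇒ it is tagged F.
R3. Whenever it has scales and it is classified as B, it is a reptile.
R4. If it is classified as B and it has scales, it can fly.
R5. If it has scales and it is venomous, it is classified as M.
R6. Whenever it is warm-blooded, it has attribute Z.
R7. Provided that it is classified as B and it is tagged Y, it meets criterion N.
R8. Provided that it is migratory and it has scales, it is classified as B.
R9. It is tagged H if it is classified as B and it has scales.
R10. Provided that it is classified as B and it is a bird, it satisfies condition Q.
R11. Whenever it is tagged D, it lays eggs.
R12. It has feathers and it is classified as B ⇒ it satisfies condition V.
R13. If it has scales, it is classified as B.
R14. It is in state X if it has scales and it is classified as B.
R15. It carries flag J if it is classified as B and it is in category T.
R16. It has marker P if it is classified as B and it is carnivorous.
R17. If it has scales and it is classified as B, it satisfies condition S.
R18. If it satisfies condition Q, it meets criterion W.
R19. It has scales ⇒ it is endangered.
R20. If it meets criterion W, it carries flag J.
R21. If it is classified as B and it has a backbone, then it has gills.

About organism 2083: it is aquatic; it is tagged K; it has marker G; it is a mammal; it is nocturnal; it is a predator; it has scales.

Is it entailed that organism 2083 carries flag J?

Forward chaining from the given facts derives: is classified as B, is in state X, satisfies condition S, is endangered, is an invertebrate, is tagged F, is a reptile, can fly, is tagged H.
Rules concluding "it carries flag J": R15 needs "it is in category T"; R20 needs "it meets criterion W" — none of these are established.

No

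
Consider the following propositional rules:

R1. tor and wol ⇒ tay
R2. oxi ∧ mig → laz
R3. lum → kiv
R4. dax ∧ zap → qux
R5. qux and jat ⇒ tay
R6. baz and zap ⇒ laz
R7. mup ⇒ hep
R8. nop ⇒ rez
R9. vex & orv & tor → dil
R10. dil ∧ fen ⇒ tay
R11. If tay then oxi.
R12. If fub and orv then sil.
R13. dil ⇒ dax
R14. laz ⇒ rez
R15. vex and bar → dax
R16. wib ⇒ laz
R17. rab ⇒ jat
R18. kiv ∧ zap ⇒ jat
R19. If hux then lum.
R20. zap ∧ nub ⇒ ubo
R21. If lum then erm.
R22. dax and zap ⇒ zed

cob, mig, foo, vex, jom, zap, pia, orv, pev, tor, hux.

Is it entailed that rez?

Yes

dil  (by R9: vex, orv, tor)
dax  (by R13: dil)
lum  (by R19: hux)
kiv  (by R3: lum)
qux  (by R4: dax, zap)
jat  (by R18: kiv, zap)
tay  (by R5: qux, jat)
oxi  (by R11: tay)
laz  (by R2: oxi, mig)
rez  (by R14: laz)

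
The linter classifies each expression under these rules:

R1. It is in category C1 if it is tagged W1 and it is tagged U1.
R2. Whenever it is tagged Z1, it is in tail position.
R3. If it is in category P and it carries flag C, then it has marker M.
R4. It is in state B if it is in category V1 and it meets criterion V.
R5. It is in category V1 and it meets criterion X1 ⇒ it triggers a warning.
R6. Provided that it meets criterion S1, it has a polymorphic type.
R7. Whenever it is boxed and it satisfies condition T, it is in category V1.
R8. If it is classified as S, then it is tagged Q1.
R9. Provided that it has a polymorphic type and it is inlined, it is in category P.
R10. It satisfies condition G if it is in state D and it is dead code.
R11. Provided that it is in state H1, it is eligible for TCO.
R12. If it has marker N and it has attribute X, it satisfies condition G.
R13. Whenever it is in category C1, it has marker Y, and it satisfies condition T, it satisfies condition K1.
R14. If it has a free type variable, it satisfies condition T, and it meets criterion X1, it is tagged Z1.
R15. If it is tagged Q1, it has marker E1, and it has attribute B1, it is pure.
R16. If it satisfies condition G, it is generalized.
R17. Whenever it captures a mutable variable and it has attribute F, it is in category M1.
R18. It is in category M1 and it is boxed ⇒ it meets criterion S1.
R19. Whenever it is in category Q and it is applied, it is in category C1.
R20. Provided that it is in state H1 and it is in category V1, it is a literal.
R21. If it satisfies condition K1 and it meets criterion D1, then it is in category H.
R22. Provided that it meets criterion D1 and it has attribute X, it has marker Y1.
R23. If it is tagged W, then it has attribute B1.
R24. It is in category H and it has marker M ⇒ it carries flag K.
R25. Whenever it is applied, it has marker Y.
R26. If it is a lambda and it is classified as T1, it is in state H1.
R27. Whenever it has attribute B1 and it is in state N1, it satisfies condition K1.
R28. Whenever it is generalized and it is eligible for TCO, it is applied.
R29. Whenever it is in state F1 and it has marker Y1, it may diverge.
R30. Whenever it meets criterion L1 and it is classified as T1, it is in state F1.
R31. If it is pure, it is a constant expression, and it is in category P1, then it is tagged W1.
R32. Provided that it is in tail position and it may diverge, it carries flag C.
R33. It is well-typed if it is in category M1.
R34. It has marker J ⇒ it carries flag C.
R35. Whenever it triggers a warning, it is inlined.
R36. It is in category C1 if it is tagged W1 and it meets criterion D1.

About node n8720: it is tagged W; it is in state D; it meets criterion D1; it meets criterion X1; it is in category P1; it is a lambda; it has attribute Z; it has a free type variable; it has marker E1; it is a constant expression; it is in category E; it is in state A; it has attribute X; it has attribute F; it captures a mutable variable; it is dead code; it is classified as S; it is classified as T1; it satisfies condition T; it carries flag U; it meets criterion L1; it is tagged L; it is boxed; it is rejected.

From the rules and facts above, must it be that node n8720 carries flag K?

By R7 (it is boxed, it satisfies condition T): it is in category V1.
By R8 (it is classified as S): it is tagged Q1.
By R10 (it is in state D, it is dead code): it satisfies condition G.
By R14 (it has a free type variable, it satisfies condition T, it meets criterion X1): it is tagged Z1.
By R16 (it satisfies condition G): it is generalized.
By R17 (it captures a mutable variable, it has attribute F): it is in category M1.
By R18 (it is in category M1, it is boxed): it meets criterion S1.
By R22 (it meets criterion D1, it has attribute X): it has marker Y1.
By R23 (it is tagged W): it has attribute B1.
By R26 (it is a lambda, it is classified as T1): it is in state H1.
By R30 (it meets criterion L1, it is classified as T1): it is in state F1.
By R2 (it is tagged Z1): it is in tail position.
By R5 (it is in category V1, it meets criterion X1): it triggers a warning.
By R6 (it meets criterion S1): it has a polymorphic type.
By R11 (it is in state H1): it is eligible for TCO.
By R15 (it is tagged Q1, it has marker E1, it has attribute B1): it is pure.
By R28 (it is generalized, it is eligible for TCO): it is applied.
By R29 (it is in state F1, it has marker Y1): it may diverge.
By R31 (it is pure, it is a constant expression, it is in category P1): it is tagged W1.
By R32 (it is in tail position, it may diverge): it carries flag C.
By R35 (it triggers a warning): it is inlined.
By R36 (it is tagged W1, it meets criterion D1): it is in category C1.
By R9 (it has a polymorphic type, it is inlined): it is in category P.
By R25 (it is applied): it has marker Y.
By R3 (it is in category P, it carries flag C): it has marker M.
By R13 (it is in category C1, it has marker Y, it satisfies condition T): it satisfies condition K1.
By R21 (it satisfies condition K1, it meets criterion D1): it is in category H.
By R24 (it is in category H, it has marker M): it carries flag K.

Yes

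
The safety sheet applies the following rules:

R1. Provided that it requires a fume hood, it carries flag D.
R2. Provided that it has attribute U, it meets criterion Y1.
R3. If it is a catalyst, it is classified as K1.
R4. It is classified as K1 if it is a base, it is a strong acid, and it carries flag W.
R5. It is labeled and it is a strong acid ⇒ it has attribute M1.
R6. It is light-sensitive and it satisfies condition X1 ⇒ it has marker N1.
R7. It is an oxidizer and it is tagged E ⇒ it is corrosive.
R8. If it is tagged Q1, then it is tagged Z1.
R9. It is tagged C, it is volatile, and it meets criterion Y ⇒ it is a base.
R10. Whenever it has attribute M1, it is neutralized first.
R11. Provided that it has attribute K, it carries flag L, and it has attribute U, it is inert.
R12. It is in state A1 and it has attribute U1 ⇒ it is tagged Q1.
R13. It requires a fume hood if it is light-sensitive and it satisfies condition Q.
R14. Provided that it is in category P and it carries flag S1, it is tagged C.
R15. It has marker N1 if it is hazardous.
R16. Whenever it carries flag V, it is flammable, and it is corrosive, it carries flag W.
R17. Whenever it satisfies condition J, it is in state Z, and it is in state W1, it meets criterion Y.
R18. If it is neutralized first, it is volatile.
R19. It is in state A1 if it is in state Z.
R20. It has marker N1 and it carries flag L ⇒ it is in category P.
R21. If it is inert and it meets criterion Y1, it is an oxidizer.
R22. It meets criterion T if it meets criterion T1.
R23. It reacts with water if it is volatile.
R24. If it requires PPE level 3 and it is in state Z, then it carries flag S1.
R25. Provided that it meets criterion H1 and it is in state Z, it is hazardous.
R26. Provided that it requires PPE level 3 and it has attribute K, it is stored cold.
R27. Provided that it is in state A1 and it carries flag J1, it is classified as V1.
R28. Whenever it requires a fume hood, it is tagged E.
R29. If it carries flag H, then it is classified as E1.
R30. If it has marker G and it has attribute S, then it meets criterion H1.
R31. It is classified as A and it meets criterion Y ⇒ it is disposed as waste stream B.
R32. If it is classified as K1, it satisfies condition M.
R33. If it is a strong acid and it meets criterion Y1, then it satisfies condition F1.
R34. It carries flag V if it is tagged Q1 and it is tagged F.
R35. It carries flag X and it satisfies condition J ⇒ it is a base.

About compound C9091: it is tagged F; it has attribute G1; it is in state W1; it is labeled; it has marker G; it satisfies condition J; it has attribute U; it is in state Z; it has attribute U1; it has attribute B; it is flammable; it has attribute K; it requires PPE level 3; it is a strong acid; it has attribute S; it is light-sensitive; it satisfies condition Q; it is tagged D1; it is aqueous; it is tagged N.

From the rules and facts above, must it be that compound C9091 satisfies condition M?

No

Forward chaining from the given facts derives: meets criterion Y1, has attribute M1, is neutralized first, requires a fume hood, meets criterion Y, is volatile, is in state A1, reacts with water, carries flag S1, is stored cold, is tagged E, meets criterion H1, satisfies condition F1, carries flag D, is tagged Q1, is hazardous, carries flag V, is tagged Z1, has marker N1.
The only rule concluding "it satisfies condition M" is R32, which needs "it is classified as K1"; that is never established.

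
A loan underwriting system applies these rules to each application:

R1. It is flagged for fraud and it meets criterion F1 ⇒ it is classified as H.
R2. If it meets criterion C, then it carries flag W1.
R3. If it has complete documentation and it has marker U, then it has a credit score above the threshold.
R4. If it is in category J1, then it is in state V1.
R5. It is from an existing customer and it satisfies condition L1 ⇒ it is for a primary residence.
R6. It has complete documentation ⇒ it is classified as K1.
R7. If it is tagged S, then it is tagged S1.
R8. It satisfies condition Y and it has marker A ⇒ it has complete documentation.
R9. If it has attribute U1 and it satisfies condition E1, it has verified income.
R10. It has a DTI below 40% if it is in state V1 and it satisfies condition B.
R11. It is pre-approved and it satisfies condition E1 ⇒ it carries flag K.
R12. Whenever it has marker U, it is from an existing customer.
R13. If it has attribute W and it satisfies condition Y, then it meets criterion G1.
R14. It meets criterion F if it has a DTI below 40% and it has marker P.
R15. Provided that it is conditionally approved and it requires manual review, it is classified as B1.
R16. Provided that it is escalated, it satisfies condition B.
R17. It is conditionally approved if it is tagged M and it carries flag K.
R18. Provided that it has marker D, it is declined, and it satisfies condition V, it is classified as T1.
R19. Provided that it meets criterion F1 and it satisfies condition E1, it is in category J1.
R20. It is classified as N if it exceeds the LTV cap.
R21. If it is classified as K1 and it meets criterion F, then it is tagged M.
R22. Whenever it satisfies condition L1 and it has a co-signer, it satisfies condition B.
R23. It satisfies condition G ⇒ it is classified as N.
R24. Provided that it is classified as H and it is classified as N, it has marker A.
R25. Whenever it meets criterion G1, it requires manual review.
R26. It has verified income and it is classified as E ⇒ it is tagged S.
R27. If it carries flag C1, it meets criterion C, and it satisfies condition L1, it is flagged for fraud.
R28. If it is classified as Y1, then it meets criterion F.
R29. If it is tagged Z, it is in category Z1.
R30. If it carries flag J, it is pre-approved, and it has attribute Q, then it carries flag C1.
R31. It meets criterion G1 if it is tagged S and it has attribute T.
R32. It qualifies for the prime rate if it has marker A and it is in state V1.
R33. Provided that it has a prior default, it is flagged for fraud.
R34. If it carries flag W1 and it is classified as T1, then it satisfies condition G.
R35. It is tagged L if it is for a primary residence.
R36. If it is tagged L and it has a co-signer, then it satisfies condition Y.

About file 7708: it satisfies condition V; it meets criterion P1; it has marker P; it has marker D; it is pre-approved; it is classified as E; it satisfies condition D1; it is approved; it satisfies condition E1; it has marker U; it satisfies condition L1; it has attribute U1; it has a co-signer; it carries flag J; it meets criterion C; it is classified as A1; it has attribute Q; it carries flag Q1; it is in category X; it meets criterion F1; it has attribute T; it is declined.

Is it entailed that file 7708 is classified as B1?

By R2 (it meets criterion C): it carries flag W1.
By R9 (it has attribute U1, it satisfies condition E1): it has verified income.
By R11 (it is pre-approved, it satisfies condition E1): it carries flag K.
By R12 (it has marker U): it is from an existing customer.
By R18 (it has marker D, it is declined, it satisfies condition V): it is classified as T1.
By R19 (it meets criterion F1, it satisfies condition E1): it is in category J1.
By R22 (it satisfies condition L1, it has a co-signer): it satisfies condition B.
By R26 (it has verified income, it is classified as E): it is tagged S.
By R30 (it carries flag J, it is pre-approved, it has attribute Q): it carries flag C1.
By R31 (it is tagged S, it has attribute T): it meets criterion G1.
By R34 (it carries flag W1, it is classified as T1): it satisfies condition G.
By R4 (it is in category J1): it is in state V1.
By R5 (it is from an existing customer, it satisfies condition L1): it is for a primary residence.
By R10 (it is in state V1, it satisfies condition B): it has a DTI below 40%.
By R14 (it has a DTI below 40%, it has marker P): it meets criterion F.
By R23 (it satisfies condition G): it is classified as N.
By R25 (it meets criterion G1): it requires manual review.
By R27 (it carries flag C1, it meets criterion C, it satisfies condition L1): it is flagged for fraud.
By R35 (it is for a primary residence): it is tagged L.
By R36 (it is tagged L, it has a co-signer): it satisfies condition Y.
By R1 (it is flagged for fraud, it meets criterion F1): it is classified as H.
By R24 (it is classified as H, it is classified as N): it has marker A.
By R8 (it satisfies condition Y, it has marker A): it has complete documentation.
By R6 (it has complete documentation): it is classified as K1.
By R21 (it is classified as K1, it meets criterion F): it is tagged M.
By R17 (it is tagged M, it carries flag K): it is conditionally approved.
By R15 (it is conditionally approved, it requires manual review): it is classified as B1.

Yes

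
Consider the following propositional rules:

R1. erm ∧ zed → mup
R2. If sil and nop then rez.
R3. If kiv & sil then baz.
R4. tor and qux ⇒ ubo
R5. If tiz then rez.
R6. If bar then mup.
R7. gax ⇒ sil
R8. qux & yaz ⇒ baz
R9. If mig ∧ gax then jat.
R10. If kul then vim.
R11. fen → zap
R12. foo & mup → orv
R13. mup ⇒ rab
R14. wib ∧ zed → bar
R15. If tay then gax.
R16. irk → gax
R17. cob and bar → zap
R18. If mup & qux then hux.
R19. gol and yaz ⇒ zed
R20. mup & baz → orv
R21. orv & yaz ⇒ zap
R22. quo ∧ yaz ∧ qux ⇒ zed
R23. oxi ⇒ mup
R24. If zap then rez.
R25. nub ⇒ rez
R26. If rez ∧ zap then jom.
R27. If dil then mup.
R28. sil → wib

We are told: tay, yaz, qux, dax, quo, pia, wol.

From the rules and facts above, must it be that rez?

Yes

baz  (by R8: qux, yaz)
gax  (by R15: tay)
zed  (by R22: quo, yaz, qux)
sil  (by R7: gax)
wib  (by R28: sil)
bar  (by R14: wib, zed)
mup  (by R6: bar)
orv  (by R20: mup, baz)
zap  (by R21: orv, yaz)
rez  (by R24: zap)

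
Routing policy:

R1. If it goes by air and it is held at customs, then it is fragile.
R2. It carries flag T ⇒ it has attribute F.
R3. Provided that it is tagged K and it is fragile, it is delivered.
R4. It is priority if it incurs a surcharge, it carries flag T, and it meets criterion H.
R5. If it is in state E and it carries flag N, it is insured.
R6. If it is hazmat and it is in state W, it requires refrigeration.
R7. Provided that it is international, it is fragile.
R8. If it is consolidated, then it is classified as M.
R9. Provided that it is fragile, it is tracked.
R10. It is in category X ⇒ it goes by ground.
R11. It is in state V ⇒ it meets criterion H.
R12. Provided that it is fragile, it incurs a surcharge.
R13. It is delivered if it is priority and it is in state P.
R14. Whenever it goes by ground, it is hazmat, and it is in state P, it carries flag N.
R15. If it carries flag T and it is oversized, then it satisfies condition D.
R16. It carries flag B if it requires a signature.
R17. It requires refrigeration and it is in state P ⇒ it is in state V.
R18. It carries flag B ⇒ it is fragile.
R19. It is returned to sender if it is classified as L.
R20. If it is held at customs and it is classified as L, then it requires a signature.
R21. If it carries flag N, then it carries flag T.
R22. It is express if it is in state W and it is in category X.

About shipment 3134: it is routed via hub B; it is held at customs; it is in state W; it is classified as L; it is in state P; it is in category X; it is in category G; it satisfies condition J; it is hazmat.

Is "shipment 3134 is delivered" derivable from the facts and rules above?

By R6 (it is hazmat, it is in state W): it requires refrigeration.
By R10 (it is in category X): it goes by ground.
By R14 (it goes by ground, it is hazmat, it is in state P): it carries flag N.
By R17 (it requires refrigeration, it is in state P): it is in state V.
By R20 (it is held at customs, it is classified as L): it requires a signature.
By R21 (it carries flag N): it carries flag T.
By R11 (it is in state V): it meets criterion H.
By R16 (it requires a signature): it carries flag B.
By R18 (it carries flag B): it is fragile.
By R12 (it is fragile): it incurs a surcharge.
By R4 (it incurs a surcharge, it carries flag T, it meets criterion H): it is priority.
By R13 (it is priority, it is in state P): it is delivered.

Yes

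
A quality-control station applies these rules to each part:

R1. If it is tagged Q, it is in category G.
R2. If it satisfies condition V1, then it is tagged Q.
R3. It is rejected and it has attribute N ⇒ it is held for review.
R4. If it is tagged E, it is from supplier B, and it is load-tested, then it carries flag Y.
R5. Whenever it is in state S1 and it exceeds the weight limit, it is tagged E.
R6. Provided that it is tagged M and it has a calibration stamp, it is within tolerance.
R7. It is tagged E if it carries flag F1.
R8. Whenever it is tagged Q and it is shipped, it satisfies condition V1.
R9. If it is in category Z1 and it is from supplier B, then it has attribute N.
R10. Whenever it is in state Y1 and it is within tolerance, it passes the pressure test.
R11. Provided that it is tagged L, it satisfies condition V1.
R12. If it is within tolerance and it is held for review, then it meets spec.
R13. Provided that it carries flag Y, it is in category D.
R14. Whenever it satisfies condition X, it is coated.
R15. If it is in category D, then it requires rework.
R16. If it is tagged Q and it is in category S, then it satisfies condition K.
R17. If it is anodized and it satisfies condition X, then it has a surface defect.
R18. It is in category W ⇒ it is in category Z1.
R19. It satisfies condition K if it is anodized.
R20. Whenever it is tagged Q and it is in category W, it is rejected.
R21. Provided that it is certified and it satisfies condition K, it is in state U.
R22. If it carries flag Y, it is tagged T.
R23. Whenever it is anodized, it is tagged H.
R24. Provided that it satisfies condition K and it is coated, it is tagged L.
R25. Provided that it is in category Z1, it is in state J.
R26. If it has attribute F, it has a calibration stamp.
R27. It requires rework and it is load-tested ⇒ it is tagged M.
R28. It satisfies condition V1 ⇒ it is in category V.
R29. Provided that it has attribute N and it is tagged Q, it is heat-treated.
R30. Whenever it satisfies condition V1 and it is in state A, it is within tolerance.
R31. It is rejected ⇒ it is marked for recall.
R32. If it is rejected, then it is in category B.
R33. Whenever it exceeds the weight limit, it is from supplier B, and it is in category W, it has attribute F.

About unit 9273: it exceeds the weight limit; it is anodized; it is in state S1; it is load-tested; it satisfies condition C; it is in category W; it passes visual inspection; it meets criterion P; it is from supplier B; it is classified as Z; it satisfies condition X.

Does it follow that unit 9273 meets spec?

Yes

By R5 (it is in state S1, it exceeds the weight limit): it is tagged E.
By R14 (it satisfies condition X): it is coated.
By R18 (it is in category W): it is in category Z1.
By R19 (it is anodized): it satisfies condition K.
By R24 (it satisfies condition K, it is coated): it is tagged L.
By R33 (it exceeds the weight limit, it is from supplier B, it is in category W): it has attribute F.
By R4 (it is tagged E, it is from supplier B, it is load-tested): it carries flag Y.
By R9 (it is in category Z1, it is from supplier B): it has attribute N.
By R11 (it is tagged L): it satisfies condition V1.
By R13 (it carries flag Y): it is in category D.
By R15 (it is in category D): it requires rework.
By R26 (it has attribute F): it has a calibration stamp.
By R27 (it requires rework, it is load-tested): it is tagged M.
By R2 (it satisfies condition V1): it is tagged Q.
By R6 (it is tagged M, it has a calibration stamp): it is within tolerance.
By R20 (it is tagged Q, it is in category W): it is rejected.
By R3 (it is rejected, it has attribute N): it is held for review.
By R12 (it is within tolerance, it is held for review): it meets spec.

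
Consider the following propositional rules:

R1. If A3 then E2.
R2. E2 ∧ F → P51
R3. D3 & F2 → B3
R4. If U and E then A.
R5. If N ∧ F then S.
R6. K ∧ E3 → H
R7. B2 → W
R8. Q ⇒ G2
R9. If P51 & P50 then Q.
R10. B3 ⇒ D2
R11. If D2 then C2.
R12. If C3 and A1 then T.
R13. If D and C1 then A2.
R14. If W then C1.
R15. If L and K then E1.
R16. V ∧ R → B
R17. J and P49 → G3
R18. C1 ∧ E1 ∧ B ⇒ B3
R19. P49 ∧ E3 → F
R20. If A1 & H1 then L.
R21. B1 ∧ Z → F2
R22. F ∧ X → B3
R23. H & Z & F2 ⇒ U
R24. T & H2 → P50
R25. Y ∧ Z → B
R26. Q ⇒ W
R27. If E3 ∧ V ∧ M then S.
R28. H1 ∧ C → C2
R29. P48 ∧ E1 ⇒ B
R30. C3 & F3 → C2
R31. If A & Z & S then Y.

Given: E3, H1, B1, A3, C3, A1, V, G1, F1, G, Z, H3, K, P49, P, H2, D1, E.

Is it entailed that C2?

No

Forward chaining from the given facts derives: E2, H, T, F, L, F2, U, P50, P51, A, Q, E1, W, G2, C1.
Rules concluding C2: R11 needs D2; R28 needs C; R30 needs F3 — none of these are established.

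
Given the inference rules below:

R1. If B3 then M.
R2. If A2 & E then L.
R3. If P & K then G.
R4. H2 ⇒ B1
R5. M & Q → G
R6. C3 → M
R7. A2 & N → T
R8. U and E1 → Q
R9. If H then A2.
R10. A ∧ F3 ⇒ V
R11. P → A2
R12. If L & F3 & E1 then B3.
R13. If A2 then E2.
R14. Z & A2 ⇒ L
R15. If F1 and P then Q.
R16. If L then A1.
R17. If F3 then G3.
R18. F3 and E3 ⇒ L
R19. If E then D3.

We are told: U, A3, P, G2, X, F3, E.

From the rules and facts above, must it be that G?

Forward chaining from the given facts derives: A2, E2, G3, D3, L, A1.
Rules concluding G: R3 needs K; R5 needs M — none of these are established.

No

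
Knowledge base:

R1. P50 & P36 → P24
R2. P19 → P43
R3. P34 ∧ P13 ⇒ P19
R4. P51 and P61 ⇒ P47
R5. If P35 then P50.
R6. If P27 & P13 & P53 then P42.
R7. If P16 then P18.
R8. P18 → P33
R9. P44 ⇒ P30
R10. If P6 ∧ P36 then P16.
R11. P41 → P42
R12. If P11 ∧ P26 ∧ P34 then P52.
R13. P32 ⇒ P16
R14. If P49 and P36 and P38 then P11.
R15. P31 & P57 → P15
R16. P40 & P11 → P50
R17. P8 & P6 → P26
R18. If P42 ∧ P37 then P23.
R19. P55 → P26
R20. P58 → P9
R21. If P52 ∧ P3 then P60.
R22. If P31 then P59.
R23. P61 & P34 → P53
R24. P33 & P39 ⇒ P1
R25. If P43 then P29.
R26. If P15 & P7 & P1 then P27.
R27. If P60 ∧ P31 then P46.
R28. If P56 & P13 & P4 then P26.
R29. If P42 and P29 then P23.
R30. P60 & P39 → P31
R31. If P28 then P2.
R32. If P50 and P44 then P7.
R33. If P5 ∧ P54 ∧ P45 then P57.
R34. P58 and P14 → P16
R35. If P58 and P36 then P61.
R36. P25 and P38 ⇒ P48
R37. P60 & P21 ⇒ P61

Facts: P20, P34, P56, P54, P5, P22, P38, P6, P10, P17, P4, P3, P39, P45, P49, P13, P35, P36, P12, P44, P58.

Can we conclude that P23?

Yes

P19  (by R3: P34, P13)
P50  (by R5: P35)
P16  (by R10: P6, P36)
P11  (by R14: P49, P36, P38)
P26  (by R28: P56, P13, P4)
P7  (by R32: P50, P44)
P57  (by R33: P5, P54, P45)
P61  (by R35: P58, P36)
P43  (by R2: P19)
P18  (by R7: P16)
P33  (by R8: P18)
P52  (by R12: P11, P26, P34)
P60  (by R21: P52, P3)
P53  (by R23: P61, P34)
P1  (by R24: P33, P39)
P29  (by R25: P43)
P31  (by R30: P60, P39)
P15  (by R15: P31, P57)
P27  (by R26: P15, P7, P1)
P42  (by R6: P27, P13, P53)
P23  (by R29: P42, P29)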